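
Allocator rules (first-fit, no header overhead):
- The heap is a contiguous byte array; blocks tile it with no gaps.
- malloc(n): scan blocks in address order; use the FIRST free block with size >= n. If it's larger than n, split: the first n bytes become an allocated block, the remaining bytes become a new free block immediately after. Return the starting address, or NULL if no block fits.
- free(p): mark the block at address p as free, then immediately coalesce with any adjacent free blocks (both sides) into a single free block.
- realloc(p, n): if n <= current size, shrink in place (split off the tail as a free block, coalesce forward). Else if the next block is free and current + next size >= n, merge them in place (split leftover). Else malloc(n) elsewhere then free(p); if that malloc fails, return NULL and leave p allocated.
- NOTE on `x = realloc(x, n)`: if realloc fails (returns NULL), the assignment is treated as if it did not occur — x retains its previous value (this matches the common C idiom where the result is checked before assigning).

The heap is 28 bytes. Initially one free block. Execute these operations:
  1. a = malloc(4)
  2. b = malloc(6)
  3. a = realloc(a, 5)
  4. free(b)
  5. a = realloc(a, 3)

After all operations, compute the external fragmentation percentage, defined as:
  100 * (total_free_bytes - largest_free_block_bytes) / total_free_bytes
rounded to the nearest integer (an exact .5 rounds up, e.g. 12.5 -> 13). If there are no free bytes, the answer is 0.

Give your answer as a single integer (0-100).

Op 1: a = malloc(4) -> a = 0; heap: [0-3 ALLOC][4-27 FREE]
Op 2: b = malloc(6) -> b = 4; heap: [0-3 ALLOC][4-9 ALLOC][10-27 FREE]
Op 3: a = realloc(a, 5) -> a = 10; heap: [0-3 FREE][4-9 ALLOC][10-14 ALLOC][15-27 FREE]
Op 4: free(b) -> (freed b); heap: [0-9 FREE][10-14 ALLOC][15-27 FREE]
Op 5: a = realloc(a, 3) -> a = 10; heap: [0-9 FREE][10-12 ALLOC][13-27 FREE]
Free blocks: [10 15] total_free=25 largest=15 -> 100*(25-15)/25 = 1000/25 = 40

Answer: 40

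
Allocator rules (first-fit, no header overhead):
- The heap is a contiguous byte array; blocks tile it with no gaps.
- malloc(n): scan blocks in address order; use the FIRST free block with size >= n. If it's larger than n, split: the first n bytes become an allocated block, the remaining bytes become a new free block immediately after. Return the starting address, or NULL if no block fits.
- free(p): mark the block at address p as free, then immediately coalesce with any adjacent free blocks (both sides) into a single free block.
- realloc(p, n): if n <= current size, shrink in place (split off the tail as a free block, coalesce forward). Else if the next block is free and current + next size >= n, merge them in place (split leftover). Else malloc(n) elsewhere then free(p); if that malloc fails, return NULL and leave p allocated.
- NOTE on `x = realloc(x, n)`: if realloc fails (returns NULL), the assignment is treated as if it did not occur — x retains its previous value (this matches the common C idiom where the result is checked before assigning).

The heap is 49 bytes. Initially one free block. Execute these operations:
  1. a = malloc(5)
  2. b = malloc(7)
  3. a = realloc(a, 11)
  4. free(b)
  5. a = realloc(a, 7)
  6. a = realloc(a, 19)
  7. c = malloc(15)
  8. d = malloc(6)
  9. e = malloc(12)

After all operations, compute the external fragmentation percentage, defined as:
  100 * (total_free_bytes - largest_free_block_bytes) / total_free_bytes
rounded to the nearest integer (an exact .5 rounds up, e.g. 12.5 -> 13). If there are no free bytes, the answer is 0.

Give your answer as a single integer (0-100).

Answer: 33

Derivation:
Op 1: a = malloc(5) -> a = 0; heap: [0-4 ALLOC][5-48 FREE]
Op 2: b = malloc(7) -> b = 5; heap: [0-4 ALLOC][5-11 ALLOC][12-48 FREE]
Op 3: a = realloc(a, 11) -> a = 12; heap: [0-4 FREE][5-11 ALLOC][12-22 ALLOC][23-48 FREE]
Op 4: free(b) -> (freed b); heap: [0-11 FREE][12-22 ALLOC][23-48 FREE]
Op 5: a = realloc(a, 7) -> a = 12; heap: [0-11 FREE][12-18 ALLOC][19-48 FREE]
Op 6: a = realloc(a, 19) -> a = 12; heap: [0-11 FREE][12-30 ALLOC][31-48 FREE]
Op 7: c = malloc(15) -> c = 31; heap: [0-11 FREE][12-30 ALLOC][31-45 ALLOC][46-48 FREE]
Op 8: d = malloc(6) -> d = 0; heap: [0-5 ALLOC][6-11 FREE][12-30 ALLOC][31-45 ALLOC][46-48 FREE]
Op 9: e = malloc(12) -> e = NULL; heap: [0-5 ALLOC][6-11 FREE][12-30 ALLOC][31-45 ALLOC][46-48 FREE]
Free blocks: [6 3] total_free=9 largest=6 -> 100*(9-6)/9 = 300/9 ≈ 33.333 -> rounds to 33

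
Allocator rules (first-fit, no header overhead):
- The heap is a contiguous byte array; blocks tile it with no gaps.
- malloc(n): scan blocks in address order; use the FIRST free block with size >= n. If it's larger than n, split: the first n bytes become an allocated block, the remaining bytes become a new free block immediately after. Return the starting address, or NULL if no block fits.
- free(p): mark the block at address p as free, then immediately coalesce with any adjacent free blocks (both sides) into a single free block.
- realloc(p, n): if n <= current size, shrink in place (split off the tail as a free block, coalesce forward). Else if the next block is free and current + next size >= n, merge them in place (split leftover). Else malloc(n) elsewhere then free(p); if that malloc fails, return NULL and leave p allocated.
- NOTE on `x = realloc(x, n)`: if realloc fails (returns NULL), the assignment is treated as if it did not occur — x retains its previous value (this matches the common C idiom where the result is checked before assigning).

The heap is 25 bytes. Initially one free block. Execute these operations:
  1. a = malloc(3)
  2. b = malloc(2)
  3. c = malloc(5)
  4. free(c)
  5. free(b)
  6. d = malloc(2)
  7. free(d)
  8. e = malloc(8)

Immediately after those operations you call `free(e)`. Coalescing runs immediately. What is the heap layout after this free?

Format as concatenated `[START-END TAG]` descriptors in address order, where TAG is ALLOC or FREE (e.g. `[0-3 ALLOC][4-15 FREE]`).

Op 1: a = malloc(3) -> a = 0; heap: [0-2 ALLOC][3-24 FREE]
Op 2: b = malloc(2) -> b = 3; heap: [0-2 ALLOC][3-4 ALLOC][5-24 FREE]
Op 3: c = malloc(5) -> c = 5; heap: [0-2 ALLOC][3-4 ALLOC][5-9 ALLOC][10-24 FREE]
Op 4: free(c) -> (freed c); heap: [0-2 ALLOC][3-4 ALLOC][5-24 FREE]
Op 5: free(b) -> (freed b); heap: [0-2 ALLOC][3-24 FREE]
Op 6: d = malloc(2) -> d = 3; heap: [0-2 ALLOC][3-4 ALLOC][5-24 FREE]
Op 7: free(d) -> (freed d); heap: [0-2 ALLOC][3-24 FREE]
Op 8: e = malloc(8) -> e = 3; heap: [0-2 ALLOC][3-10 ALLOC][11-24 FREE]
free(e): e = 3 -> block [3-10 ALLOC]; mark free, coalesce with adjacent free neighbors -> [0-2 ALLOC][3-24 FREE]

Answer: [0-2 ALLOC][3-24 FREE]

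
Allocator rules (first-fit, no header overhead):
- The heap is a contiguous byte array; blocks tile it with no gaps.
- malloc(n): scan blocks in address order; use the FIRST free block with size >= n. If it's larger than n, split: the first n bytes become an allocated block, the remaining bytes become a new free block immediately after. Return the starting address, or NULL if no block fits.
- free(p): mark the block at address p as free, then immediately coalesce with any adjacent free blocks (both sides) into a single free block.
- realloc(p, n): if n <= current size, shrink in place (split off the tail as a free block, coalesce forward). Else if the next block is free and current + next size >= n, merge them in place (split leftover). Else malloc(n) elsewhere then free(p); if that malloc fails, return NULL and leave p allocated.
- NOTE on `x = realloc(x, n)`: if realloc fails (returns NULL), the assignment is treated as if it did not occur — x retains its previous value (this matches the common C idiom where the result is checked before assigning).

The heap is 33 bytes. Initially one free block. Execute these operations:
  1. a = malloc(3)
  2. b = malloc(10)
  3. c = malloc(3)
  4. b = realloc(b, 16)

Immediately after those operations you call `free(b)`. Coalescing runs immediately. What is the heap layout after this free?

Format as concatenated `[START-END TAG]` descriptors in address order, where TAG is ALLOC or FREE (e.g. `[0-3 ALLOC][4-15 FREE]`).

Answer: [0-2 ALLOC][3-12 FREE][13-15 ALLOC][16-32 FREE]

Derivation:
Op 1: a = malloc(3) -> a = 0; heap: [0-2 ALLOC][3-32 FREE]
Op 2: b = malloc(10) -> b = 3; heap: [0-2 ALLOC][3-12 ALLOC][13-32 FREE]
Op 3: c = malloc(3) -> c = 13; heap: [0-2 ALLOC][3-12 ALLOC][13-15 ALLOC][16-32 FREE]
Op 4: b = realloc(b, 16) -> b = 16; heap: [0-2 ALLOC][3-12 FREE][13-15 ALLOC][16-31 ALLOC][32-32 FREE]
free(b): b = 16 -> block [16-31 ALLOC]; mark free, coalesce with adjacent free neighbors -> [0-2 ALLOC][3-12 FREE][13-15 ALLOC][16-32 FREE]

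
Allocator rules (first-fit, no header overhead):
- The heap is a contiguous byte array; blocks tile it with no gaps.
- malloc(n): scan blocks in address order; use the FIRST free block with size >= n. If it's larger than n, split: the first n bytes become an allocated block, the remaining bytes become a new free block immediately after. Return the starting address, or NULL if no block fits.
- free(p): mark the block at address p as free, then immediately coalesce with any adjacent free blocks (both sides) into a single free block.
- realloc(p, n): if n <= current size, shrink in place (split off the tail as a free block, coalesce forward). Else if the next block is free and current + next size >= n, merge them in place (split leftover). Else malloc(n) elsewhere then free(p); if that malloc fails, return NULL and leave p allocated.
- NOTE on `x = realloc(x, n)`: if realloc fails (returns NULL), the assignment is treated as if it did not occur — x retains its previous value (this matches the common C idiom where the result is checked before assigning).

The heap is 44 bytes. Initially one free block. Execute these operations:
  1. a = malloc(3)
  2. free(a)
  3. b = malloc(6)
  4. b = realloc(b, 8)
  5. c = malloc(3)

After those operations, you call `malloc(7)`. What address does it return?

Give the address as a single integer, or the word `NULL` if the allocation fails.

Answer: 11

Derivation:
Op 1: a = malloc(3) -> a = 0; heap: [0-2 ALLOC][3-43 FREE]
Op 2: free(a) -> (freed a); heap: [0-43 FREE]
Op 3: b = malloc(6) -> b = 0; heap: [0-5 ALLOC][6-43 FREE]
Op 4: b = realloc(b, 8) -> b = 0; heap: [0-7 ALLOC][8-43 FREE]
Op 5: c = malloc(3) -> c = 8; heap: [0-7 ALLOC][8-10 ALLOC][11-43 FREE]
malloc(7): first-fit scan over [0-7 ALLOC][8-10 ALLOC][11-43 FREE] -> 11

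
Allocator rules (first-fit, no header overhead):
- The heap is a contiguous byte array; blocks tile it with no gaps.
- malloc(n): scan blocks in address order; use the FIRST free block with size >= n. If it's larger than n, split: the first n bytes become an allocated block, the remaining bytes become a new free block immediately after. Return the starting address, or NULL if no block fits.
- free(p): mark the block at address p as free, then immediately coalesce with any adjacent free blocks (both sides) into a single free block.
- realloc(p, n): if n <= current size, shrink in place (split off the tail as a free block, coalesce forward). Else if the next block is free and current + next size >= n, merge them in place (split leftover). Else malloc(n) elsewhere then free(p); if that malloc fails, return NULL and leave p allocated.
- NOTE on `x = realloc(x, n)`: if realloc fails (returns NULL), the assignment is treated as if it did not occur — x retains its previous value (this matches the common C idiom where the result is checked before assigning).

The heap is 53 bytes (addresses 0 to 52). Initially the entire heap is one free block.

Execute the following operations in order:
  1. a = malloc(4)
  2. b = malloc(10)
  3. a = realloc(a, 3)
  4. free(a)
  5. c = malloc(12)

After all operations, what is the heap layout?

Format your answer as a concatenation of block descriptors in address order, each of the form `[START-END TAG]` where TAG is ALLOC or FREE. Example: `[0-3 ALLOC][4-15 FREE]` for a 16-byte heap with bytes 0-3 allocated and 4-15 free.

Op 1: a = malloc(4) -> a = 0; heap: [0-3 ALLOC][4-52 FREE]
Op 2: b = malloc(10) -> b = 4; heap: [0-3 ALLOC][4-13 ALLOC][14-52 FREE]
Op 3: a = realloc(a, 3) -> a = 0; heap: [0-2 ALLOC][3-3 FREE][4-13 ALLOC][14-52 FREE]
Op 4: free(a) -> (freed a); heap: [0-3 FREE][4-13 ALLOC][14-52 FREE]
Op 5: c = malloc(12) -> c = 14; heap: [0-3 FREE][4-13 ALLOC][14-25 ALLOC][26-52 FREE]

Answer: [0-3 FREE][4-13 ALLOC][14-25 ALLOC][26-52 FREE]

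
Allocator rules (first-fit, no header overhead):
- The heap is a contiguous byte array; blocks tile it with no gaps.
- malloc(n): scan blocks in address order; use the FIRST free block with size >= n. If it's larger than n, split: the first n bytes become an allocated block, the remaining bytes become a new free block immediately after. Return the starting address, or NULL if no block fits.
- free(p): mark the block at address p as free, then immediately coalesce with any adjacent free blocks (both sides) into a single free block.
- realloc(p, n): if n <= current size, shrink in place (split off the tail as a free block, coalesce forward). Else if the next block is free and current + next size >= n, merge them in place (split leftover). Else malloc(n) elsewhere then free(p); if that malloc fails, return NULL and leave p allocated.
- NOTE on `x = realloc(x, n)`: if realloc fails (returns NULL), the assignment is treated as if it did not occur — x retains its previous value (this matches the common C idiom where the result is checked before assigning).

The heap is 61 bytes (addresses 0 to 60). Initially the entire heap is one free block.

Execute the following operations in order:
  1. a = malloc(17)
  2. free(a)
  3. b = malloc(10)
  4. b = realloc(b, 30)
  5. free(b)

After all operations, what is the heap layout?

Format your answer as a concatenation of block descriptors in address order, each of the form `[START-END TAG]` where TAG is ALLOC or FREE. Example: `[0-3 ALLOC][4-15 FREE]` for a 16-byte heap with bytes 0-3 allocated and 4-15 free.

Answer: [0-60 FREE]

Derivation:
Op 1: a = malloc(17) -> a = 0; heap: [0-16 ALLOC][17-60 FREE]
Op 2: free(a) -> (freed a); heap: [0-60 FREE]
Op 3: b = malloc(10) -> b = 0; heap: [0-9 ALLOC][10-60 FREE]
Op 4: b = realloc(b, 30) -> b = 0; heap: [0-29 ALLOC][30-60 FREE]
Op 5: free(b) -> (freed b); heap: [0-60 FREE]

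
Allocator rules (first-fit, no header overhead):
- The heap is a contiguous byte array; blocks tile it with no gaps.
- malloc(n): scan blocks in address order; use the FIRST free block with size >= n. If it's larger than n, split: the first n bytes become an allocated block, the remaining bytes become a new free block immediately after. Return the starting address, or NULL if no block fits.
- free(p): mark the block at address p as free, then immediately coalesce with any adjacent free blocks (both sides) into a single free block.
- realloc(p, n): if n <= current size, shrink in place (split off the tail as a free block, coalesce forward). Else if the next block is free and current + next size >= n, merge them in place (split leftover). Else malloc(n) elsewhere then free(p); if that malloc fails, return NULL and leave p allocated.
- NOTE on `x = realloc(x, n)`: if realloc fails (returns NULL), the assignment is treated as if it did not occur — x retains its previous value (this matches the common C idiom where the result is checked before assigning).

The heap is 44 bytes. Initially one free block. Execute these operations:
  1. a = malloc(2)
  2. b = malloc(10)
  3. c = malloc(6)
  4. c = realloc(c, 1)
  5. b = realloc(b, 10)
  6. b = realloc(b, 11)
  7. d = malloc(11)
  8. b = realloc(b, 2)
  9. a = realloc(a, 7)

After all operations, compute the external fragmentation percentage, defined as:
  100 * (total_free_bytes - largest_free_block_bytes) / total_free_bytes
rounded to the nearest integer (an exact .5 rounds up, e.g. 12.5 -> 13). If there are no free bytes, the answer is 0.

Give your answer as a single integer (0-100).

Op 1: a = malloc(2) -> a = 0; heap: [0-1 ALLOC][2-43 FREE]
Op 2: b = malloc(10) -> b = 2; heap: [0-1 ALLOC][2-11 ALLOC][12-43 FREE]
Op 3: c = malloc(6) -> c = 12; heap: [0-1 ALLOC][2-11 ALLOC][12-17 ALLOC][18-43 FREE]
Op 4: c = realloc(c, 1) -> c = 12; heap: [0-1 ALLOC][2-11 ALLOC][12-12 ALLOC][13-43 FREE]
Op 5: b = realloc(b, 10) -> b = 2; heap: [0-1 ALLOC][2-11 ALLOC][12-12 ALLOC][13-43 FREE]
Op 6: b = realloc(b, 11) -> b = 13; heap: [0-1 ALLOC][2-11 FREE][12-12 ALLOC][13-23 ALLOC][24-43 FREE]
Op 7: d = malloc(11) -> d = 24; heap: [0-1 ALLOC][2-11 FREE][12-12 ALLOC][13-23 ALLOC][24-34 ALLOC][35-43 FREE]
Op 8: b = realloc(b, 2) -> b = 13; heap: [0-1 ALLOC][2-11 FREE][12-12 ALLOC][13-14 ALLOC][15-23 FREE][24-34 ALLOC][35-43 FREE]
Op 9: a = realloc(a, 7) -> a = 0; heap: [0-6 ALLOC][7-11 FREE][12-12 ALLOC][13-14 ALLOC][15-23 FREE][24-34 ALLOC][35-43 FREE]
Free blocks: [5 9 9] total_free=23 largest=9 -> 100*(23-9)/23 = 1400/23 ≈ 60.870 -> rounds to 61

Answer: 61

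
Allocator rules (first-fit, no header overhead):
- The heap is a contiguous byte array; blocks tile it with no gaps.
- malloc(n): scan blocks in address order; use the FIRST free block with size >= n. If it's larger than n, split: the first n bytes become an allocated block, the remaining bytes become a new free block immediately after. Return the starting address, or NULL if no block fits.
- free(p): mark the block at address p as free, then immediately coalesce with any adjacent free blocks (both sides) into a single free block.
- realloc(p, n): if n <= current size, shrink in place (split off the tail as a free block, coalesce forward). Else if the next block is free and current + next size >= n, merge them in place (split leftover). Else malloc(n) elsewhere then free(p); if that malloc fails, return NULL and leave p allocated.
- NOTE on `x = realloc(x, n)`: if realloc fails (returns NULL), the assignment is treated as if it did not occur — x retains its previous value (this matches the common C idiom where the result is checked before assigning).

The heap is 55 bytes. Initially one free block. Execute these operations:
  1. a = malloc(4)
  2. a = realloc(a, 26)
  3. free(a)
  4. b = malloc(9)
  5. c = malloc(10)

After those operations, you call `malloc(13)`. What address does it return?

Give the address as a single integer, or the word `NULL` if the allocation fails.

Answer: 19

Derivation:
Op 1: a = malloc(4) -> a = 0; heap: [0-3 ALLOC][4-54 FREE]
Op 2: a = realloc(a, 26) -> a = 0; heap: [0-25 ALLOC][26-54 FREE]
Op 3: free(a) -> (freed a); heap: [0-54 FREE]
Op 4: b = malloc(9) -> b = 0; heap: [0-8 ALLOC][9-54 FREE]
Op 5: c = malloc(10) -> c = 9; heap: [0-8 ALLOC][9-18 ALLOC][19-54 FREE]
malloc(13): first-fit scan over [0-8 ALLOC][9-18 ALLOC][19-54 FREE] -> 19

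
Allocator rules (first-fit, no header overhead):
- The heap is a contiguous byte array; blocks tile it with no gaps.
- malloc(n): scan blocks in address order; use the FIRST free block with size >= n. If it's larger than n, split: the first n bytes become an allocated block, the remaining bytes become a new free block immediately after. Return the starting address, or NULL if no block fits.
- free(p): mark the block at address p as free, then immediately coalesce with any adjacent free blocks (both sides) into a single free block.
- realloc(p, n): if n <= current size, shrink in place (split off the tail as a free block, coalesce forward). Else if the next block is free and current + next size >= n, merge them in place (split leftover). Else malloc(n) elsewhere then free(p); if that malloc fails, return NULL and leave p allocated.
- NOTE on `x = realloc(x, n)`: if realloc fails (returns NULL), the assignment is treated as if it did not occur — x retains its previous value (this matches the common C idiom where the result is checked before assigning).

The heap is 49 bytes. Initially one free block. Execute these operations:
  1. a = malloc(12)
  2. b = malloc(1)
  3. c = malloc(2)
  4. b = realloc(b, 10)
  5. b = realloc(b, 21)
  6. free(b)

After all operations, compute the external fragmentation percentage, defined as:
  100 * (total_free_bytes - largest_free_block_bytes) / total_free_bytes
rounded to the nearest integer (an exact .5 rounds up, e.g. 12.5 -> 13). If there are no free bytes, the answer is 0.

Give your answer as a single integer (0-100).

Answer: 3

Derivation:
Op 1: a = malloc(12) -> a = 0; heap: [0-11 ALLOC][12-48 FREE]
Op 2: b = malloc(1) -> b = 12; heap: [0-11 ALLOC][12-12 ALLOC][13-48 FREE]
Op 3: c = malloc(2) -> c = 13; heap: [0-11 ALLOC][12-12 ALLOC][13-14 ALLOC][15-48 FREE]
Op 4: b = realloc(b, 10) -> b = 15; heap: [0-11 ALLOC][12-12 FREE][13-14 ALLOC][15-24 ALLOC][25-48 FREE]
Op 5: b = realloc(b, 21) -> b = 15; heap: [0-11 ALLOC][12-12 FREE][13-14 ALLOC][15-35 ALLOC][36-48 FREE]
Op 6: free(b) -> (freed b); heap: [0-11 ALLOC][12-12 FREE][13-14 ALLOC][15-48 FREE]
Free blocks: [1 34] total_free=35 largest=34 -> 100*(35-34)/35 = 100/35 ≈ 2.857 -> rounds to 3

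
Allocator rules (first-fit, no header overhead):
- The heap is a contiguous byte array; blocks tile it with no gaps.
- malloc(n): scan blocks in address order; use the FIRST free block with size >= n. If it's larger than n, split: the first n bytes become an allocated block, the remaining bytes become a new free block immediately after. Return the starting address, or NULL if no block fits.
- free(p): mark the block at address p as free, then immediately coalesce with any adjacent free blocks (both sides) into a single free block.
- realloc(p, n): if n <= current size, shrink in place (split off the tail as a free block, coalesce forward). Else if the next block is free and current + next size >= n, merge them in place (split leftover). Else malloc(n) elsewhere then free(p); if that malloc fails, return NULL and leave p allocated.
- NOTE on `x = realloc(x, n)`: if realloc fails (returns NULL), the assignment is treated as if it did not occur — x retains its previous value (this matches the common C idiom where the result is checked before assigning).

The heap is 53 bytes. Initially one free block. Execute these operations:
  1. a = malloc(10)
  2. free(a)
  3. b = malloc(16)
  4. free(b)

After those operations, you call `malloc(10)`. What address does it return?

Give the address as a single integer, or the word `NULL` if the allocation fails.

Answer: 0

Derivation:
Op 1: a = malloc(10) -> a = 0; heap: [0-9 ALLOC][10-52 FREE]
Op 2: free(a) -> (freed a); heap: [0-52 FREE]
Op 3: b = malloc(16) -> b = 0; heap: [0-15 ALLOC][16-52 FREE]
Op 4: free(b) -> (freed b); heap: [0-52 FREE]
malloc(10): first-fit scan over [0-52 FREE] -> 0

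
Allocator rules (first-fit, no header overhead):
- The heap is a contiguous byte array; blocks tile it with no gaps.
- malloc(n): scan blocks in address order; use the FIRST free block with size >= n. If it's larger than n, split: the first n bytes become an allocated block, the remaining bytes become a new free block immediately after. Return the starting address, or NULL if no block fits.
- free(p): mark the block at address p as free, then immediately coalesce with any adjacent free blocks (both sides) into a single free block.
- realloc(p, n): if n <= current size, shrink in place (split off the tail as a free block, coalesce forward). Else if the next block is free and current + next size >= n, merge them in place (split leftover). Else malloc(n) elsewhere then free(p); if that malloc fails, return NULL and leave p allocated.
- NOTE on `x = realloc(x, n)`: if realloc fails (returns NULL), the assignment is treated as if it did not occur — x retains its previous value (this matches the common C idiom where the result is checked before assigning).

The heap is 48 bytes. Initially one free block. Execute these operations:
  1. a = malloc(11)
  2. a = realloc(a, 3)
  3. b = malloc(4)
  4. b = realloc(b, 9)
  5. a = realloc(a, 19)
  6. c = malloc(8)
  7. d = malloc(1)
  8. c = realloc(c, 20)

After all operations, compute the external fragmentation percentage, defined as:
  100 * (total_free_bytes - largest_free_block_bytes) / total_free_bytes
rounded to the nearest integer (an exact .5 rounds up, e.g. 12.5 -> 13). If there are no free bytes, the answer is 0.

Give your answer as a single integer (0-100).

Answer: 18

Derivation:
Op 1: a = malloc(11) -> a = 0; heap: [0-10 ALLOC][11-47 FREE]
Op 2: a = realloc(a, 3) -> a = 0; heap: [0-2 ALLOC][3-47 FREE]
Op 3: b = malloc(4) -> b = 3; heap: [0-2 ALLOC][3-6 ALLOC][7-47 FREE]
Op 4: b = realloc(b, 9) -> b = 3; heap: [0-2 ALLOC][3-11 ALLOC][12-47 FREE]
Op 5: a = realloc(a, 19) -> a = 12; heap: [0-2 FREE][3-11 ALLOC][12-30 ALLOC][31-47 FREE]
Op 6: c = malloc(8) -> c = 31; heap: [0-2 FREE][3-11 ALLOC][12-30 ALLOC][31-38 ALLOC][39-47 FREE]
Op 7: d = malloc(1) -> d = 0; heap: [0-0 ALLOC][1-2 FREE][3-11 ALLOC][12-30 ALLOC][31-38 ALLOC][39-47 FREE]
Op 8: c = realloc(c, 20) -> NULL (c unchanged); heap: [0-0 ALLOC][1-2 FREE][3-11 ALLOC][12-30 ALLOC][31-38 ALLOC][39-47 FREE]
Free blocks: [2 9] total_free=11 largest=9 -> 100*(11-9)/11 = 200/11 ≈ 18.182 -> rounds to 18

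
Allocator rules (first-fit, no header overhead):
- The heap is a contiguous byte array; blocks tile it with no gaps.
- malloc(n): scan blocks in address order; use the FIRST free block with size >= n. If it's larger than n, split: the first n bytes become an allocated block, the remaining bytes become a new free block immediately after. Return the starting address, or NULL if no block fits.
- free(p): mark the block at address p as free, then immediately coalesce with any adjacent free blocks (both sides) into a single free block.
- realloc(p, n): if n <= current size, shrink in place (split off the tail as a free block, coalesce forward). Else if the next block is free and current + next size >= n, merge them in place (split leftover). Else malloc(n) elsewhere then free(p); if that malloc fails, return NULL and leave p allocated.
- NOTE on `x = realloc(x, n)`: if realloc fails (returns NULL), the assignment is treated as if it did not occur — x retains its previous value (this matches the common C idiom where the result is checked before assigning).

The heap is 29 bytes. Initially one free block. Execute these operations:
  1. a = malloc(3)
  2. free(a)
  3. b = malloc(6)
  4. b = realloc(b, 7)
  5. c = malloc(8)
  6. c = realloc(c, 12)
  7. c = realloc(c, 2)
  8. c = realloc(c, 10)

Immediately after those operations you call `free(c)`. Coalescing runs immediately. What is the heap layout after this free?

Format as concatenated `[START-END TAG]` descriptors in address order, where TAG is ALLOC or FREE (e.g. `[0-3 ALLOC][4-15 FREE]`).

Answer: [0-6 ALLOC][7-28 FREE]

Derivation:
Op 1: a = malloc(3) -> a = 0; heap: [0-2 ALLOC][3-28 FREE]
Op 2: free(a) -> (freed a); heap: [0-28 FREE]
Op 3: b = malloc(6) -> b = 0; heap: [0-5 ALLOC][6-28 FREE]
Op 4: b = realloc(b, 7) -> b = 0; heap: [0-6 ALLOC][7-28 FREE]
Op 5: c = malloc(8) -> c = 7; heap: [0-6 ALLOC][7-14 ALLOC][15-28 FREE]
Op 6: c = realloc(c, 12) -> c = 7; heap: [0-6 ALLOC][7-18 ALLOC][19-28 FREE]
Op 7: c = realloc(c, 2) -> c = 7; heap: [0-6 ALLOC][7-8 ALLOC][9-28 FREE]
Op 8: c = realloc(c, 10) -> c = 7; heap: [0-6 ALLOC][7-16 ALLOC][17-28 FREE]
free(c): c = 7 -> block [7-16 ALLOC]; mark free, coalesce with adjacent free neighbors -> [0-6 ALLOC][7-28 FREE]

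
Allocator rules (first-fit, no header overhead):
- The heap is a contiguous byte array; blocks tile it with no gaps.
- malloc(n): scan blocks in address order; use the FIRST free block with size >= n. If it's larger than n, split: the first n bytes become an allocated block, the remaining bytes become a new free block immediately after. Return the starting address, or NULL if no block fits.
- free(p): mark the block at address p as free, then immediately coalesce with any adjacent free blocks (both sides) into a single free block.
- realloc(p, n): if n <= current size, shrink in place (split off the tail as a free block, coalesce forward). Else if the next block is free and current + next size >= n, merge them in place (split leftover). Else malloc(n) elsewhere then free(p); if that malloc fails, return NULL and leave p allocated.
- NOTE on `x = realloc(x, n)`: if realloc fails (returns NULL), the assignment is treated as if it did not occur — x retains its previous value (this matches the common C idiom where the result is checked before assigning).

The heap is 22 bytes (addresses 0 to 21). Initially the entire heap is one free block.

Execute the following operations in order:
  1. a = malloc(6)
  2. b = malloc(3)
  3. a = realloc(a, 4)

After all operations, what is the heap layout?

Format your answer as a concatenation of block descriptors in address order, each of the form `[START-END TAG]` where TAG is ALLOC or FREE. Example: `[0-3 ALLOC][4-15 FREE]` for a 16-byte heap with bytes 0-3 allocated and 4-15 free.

Answer: [0-3 ALLOC][4-5 FREE][6-8 ALLOC][9-21 FREE]

Derivation:
Op 1: a = malloc(6) -> a = 0; heap: [0-5 ALLOC][6-21 FREE]
Op 2: b = malloc(3) -> b = 6; heap: [0-5 ALLOC][6-8 ALLOC][9-21 FREE]
Op 3: a = realloc(a, 4) -> a = 0; heap: [0-3 ALLOC][4-5 FREE][6-8 ALLOC][9-21 FREE]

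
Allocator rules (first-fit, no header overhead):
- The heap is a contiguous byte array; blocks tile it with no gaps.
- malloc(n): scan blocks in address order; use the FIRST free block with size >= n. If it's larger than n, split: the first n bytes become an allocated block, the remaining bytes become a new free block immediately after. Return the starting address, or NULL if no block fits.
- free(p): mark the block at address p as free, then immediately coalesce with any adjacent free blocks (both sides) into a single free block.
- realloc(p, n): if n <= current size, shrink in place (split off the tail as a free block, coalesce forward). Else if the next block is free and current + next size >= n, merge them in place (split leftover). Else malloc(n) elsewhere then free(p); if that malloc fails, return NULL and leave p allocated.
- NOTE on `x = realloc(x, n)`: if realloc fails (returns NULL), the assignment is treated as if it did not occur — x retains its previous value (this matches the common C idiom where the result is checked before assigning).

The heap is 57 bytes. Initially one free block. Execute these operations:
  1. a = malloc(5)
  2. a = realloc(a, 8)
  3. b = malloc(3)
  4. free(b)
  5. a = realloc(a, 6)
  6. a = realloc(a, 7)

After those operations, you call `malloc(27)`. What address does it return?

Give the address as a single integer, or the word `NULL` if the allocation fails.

Answer: 7

Derivation:
Op 1: a = malloc(5) -> a = 0; heap: [0-4 ALLOC][5-56 FREE]
Op 2: a = realloc(a, 8) -> a = 0; heap: [0-7 ALLOC][8-56 FREE]
Op 3: b = malloc(3) -> b = 8; heap: [0-7 ALLOC][8-10 ALLOC][11-56 FREE]
Op 4: free(b) -> (freed b); heap: [0-7 ALLOC][8-56 FREE]
Op 5: a = realloc(a, 6) -> a = 0; heap: [0-5 ALLOC][6-56 FREE]
Op 6: a = realloc(a, 7) -> a = 0; heap: [0-6 ALLOC][7-56 FREE]
malloc(27): first-fit scan over [0-6 ALLOC][7-56 FREE] -> 7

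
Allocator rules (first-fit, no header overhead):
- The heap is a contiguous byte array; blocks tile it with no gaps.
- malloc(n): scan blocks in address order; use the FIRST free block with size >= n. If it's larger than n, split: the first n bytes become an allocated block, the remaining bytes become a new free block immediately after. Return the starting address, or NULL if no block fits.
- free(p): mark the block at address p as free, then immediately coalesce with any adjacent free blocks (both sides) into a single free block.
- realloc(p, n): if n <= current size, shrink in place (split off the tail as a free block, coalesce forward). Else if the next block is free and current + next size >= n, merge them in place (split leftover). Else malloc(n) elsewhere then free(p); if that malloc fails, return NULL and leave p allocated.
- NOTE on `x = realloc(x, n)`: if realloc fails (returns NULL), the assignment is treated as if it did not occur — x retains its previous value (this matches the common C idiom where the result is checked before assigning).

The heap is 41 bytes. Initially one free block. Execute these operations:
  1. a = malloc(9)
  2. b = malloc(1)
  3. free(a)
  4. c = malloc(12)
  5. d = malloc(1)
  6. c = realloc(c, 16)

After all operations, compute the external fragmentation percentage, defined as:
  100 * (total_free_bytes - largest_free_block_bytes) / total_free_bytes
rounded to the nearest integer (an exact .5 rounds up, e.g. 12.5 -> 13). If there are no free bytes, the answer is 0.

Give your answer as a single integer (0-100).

Op 1: a = malloc(9) -> a = 0; heap: [0-8 ALLOC][9-40 FREE]
Op 2: b = malloc(1) -> b = 9; heap: [0-8 ALLOC][9-9 ALLOC][10-40 FREE]
Op 3: free(a) -> (freed a); heap: [0-8 FREE][9-9 ALLOC][10-40 FREE]
Op 4: c = malloc(12) -> c = 10; heap: [0-8 FREE][9-9 ALLOC][10-21 ALLOC][22-40 FREE]
Op 5: d = malloc(1) -> d = 0; heap: [0-0 ALLOC][1-8 FREE][9-9 ALLOC][10-21 ALLOC][22-40 FREE]
Op 6: c = realloc(c, 16) -> c = 10; heap: [0-0 ALLOC][1-8 FREE][9-9 ALLOC][10-25 ALLOC][26-40 FREE]
Free blocks: [8 15] total_free=23 largest=15 -> 100*(23-15)/23 = 800/23 ≈ 34.783 -> rounds to 35

Answer: 35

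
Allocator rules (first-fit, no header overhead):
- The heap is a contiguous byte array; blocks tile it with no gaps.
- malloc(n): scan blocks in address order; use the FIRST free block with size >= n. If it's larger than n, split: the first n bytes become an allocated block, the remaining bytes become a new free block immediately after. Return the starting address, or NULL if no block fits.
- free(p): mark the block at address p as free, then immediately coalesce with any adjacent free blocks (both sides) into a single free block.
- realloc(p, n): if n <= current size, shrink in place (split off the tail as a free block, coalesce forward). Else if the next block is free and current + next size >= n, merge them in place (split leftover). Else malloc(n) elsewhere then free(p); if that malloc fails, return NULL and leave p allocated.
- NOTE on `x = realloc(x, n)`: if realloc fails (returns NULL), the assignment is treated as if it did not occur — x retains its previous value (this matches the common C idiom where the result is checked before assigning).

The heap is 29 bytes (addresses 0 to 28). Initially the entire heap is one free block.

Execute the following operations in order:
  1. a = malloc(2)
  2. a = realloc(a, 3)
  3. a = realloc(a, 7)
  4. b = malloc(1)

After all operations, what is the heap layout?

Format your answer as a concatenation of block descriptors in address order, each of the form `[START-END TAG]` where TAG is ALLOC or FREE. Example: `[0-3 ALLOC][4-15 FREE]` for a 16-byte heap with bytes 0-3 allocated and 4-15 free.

Op 1: a = malloc(2) -> a = 0; heap: [0-1 ALLOC][2-28 FREE]
Op 2: a = realloc(a, 3) -> a = 0; heap: [0-2 ALLOC][3-28 FREE]
Op 3: a = realloc(a, 7) -> a = 0; heap: [0-6 ALLOC][7-28 FREE]
Op 4: b = malloc(1) -> b = 7; heap: [0-6 ALLOC][7-7 ALLOC][8-28 FREE]

Answer: [0-6 ALLOC][7-7 ALLOC][8-28 FREE]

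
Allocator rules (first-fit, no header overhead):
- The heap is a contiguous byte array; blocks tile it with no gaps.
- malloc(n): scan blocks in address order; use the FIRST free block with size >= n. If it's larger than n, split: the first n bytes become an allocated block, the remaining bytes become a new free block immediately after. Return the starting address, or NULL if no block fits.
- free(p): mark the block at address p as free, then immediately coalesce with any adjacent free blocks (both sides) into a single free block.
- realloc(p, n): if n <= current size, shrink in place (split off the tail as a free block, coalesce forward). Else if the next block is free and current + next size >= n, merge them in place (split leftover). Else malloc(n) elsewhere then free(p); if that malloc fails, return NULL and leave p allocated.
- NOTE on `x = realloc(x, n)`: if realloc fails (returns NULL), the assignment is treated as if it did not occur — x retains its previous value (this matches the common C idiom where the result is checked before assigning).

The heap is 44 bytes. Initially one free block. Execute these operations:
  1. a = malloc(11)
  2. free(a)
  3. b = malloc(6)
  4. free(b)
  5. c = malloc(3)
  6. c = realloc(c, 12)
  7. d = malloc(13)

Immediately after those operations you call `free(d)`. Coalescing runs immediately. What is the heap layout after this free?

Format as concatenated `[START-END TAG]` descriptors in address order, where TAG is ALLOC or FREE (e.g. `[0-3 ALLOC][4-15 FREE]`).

Op 1: a = malloc(11) -> a = 0; heap: [0-10 ALLOC][11-43 FREE]
Op 2: free(a) -> (freed a); heap: [0-43 FREE]
Op 3: b = malloc(6) -> b = 0; heap: [0-5 ALLOC][6-43 FREE]
Op 4: free(b) -> (freed b); heap: [0-43 FREE]
Op 5: c = malloc(3) -> c = 0; heap: [0-2 ALLOC][3-43 FREE]
Op 6: c = realloc(c, 12) -> c = 0; heap: [0-11 ALLOC][12-43 FREE]
Op 7: d = malloc(13) -> d = 12; heap: [0-11 ALLOC][12-24 ALLOC][25-43 FREE]
free(d): d = 12 -> block [12-24 ALLOC]; mark free, coalesce with adjacent free neighbors -> [0-11 ALLOC][12-43 FREE]

Answer: [0-11 ALLOC][12-43 FREE]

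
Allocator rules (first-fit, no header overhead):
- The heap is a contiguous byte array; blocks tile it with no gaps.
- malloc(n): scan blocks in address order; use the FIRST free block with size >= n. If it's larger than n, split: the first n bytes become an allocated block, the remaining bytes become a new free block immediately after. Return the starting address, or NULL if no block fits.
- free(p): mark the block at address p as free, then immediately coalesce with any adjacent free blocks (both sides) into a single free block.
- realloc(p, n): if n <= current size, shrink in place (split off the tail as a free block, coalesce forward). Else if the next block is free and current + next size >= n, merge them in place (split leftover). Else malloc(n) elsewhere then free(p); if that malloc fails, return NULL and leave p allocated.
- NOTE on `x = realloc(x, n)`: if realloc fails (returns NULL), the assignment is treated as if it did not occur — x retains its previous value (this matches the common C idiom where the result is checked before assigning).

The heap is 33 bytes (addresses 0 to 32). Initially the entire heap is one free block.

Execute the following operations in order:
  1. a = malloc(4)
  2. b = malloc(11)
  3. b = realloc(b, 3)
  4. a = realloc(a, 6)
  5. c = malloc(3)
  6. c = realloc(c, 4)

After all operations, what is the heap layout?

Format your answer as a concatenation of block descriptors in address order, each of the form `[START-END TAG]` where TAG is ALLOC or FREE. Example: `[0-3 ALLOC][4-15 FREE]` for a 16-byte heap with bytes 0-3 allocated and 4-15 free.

Answer: [0-3 ALLOC][4-6 ALLOC][7-12 ALLOC][13-32 FREE]

Derivation:
Op 1: a = malloc(4) -> a = 0; heap: [0-3 ALLOC][4-32 FREE]
Op 2: b = malloc(11) -> b = 4; heap: [0-3 ALLOC][4-14 ALLOC][15-32 FREE]
Op 3: b = realloc(b, 3) -> b = 4; heap: [0-3 ALLOC][4-6 ALLOC][7-32 FREE]
Op 4: a = realloc(a, 6) -> a = 7; heap: [0-3 FREE][4-6 ALLOC][7-12 ALLOC][13-32 FREE]
Op 5: c = malloc(3) -> c = 0; heap: [0-2 ALLOC][3-3 FREE][4-6 ALLOC][7-12 ALLOC][13-32 FREE]
Op 6: c = realloc(c, 4) -> c = 0; heap: [0-3 ALLOC][4-6 ALLOC][7-12 ALLOC][13-32 FREE]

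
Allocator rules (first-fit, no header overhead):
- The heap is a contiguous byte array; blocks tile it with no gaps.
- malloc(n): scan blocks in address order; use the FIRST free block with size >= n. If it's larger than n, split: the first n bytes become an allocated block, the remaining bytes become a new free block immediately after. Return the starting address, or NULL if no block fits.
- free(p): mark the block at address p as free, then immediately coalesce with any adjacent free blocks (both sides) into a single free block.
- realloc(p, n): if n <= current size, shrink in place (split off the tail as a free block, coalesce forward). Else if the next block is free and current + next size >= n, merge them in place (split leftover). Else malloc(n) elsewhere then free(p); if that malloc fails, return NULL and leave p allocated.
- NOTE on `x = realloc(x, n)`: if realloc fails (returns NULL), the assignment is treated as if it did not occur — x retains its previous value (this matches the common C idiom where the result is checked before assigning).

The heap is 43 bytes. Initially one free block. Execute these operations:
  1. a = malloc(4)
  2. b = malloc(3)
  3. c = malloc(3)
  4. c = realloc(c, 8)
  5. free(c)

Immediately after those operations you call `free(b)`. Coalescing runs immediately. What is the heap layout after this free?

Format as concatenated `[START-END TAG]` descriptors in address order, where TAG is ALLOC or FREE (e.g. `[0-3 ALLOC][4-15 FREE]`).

Answer: [0-3 ALLOC][4-42 FREE]

Derivation:
Op 1: a = malloc(4) -> a = 0; heap: [0-3 ALLOC][4-42 FREE]
Op 2: b = malloc(3) -> b = 4; heap: [0-3 ALLOC][4-6 ALLOC][7-42 FREE]
Op 3: c = malloc(3) -> c = 7; heap: [0-3 ALLOC][4-6 ALLOC][7-9 ALLOC][10-42 FREE]
Op 4: c = realloc(c, 8) -> c = 7; heap: [0-3 ALLOC][4-6 ALLOC][7-14 ALLOC][15-42 FREE]
Op 5: free(c) -> (freed c); heap: [0-3 ALLOC][4-6 ALLOC][7-42 FREE]
free(b): b = 4 -> block [4-6 ALLOC]; mark free, coalesce with adjacent free neighbors -> [0-3 ALLOC][4-42 FREE]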